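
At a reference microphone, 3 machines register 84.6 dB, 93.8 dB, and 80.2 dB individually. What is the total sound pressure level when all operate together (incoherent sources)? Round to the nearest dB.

94 dB

Incoherent sources combine by intensity addition: L_total = 10·log₁₀(Σ 10^(L_i/10)).
Σ 10^(L/10) = 10^(84.6/10) + 10^(93.8/10) + 10^(80.2/10) = 2.792e+09.
L_total = 10·log₁₀(2.792e+09) = 94.46 dB.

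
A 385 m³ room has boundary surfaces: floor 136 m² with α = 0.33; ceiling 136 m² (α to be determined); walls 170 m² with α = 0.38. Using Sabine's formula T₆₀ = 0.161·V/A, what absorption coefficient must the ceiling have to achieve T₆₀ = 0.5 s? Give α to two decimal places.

Required total absorption A = 0.161·385/0.5 = 123.97 m².
Absorption from the other surfaces = 136·0.33 + 170·0.38 = 109.48 m², so the ceiling must supply 14.49 m² over 136 m².
α = 14.49/136 = 0.107.

0.11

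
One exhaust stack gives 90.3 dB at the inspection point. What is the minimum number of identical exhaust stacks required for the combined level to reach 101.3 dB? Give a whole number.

Need L₁ + 10·log₁₀ N ≥ 101.3, i.e. log₁₀ N ≥ 1.10.
N ≥ 10^(11.0/10) = 12.589, so N = 13.

13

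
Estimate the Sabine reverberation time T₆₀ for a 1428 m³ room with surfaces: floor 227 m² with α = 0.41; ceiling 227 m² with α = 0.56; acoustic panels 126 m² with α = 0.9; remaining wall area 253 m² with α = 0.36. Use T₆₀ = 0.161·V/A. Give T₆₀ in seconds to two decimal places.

0.54 s

Total absorption A = 227·0.41 + 227·0.56 + 126·0.9 + 253·0.36 = 424.67 m² sabins.
T₆₀ = 0.161 × 1428 / 424.67 = 0.541 s.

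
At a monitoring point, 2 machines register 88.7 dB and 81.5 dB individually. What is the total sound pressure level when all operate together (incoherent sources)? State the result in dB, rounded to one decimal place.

Incoherent sources combine by intensity addition: L_total = 10·log₁₀(Σ 10^(L_i/10)).
Σ 10^(L/10) = 10^(88.7/10) + 10^(81.5/10) = 8.826e+08.
L_total = 10·log₁₀(8.826e+08) = 89.46 dB.

89.5 dB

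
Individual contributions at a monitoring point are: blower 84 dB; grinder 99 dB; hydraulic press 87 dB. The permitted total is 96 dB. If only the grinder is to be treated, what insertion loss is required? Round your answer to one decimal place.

Fixed contribution from the other sources: Σ 10^(L/10) = 10^(84/10) + 10^(87/10) = 7.524e+08 (88.76 dB).
The limit corresponds to 10^(96/10) = 3.981e+09; subtracting the fixed part leaves 3.229e+09 for the grinder, i.e. 95.09 dB.
Required insertion loss = 99 − 95.09 = 3.91 dB.

3.9 dB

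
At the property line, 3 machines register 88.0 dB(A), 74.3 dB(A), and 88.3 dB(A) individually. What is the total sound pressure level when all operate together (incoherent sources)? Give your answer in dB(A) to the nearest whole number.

91 dB(A)

Incoherent sources combine by intensity addition: L_total = 10·log₁₀(Σ 10^(L_i/10)).
Σ 10^(L/10) = 10^(88.0/10) + 10^(74.3/10) + 10^(88.3/10) = 1.334e+09.
L_total = 10·log₁₀(1.334e+09) = 91.25 dB(A).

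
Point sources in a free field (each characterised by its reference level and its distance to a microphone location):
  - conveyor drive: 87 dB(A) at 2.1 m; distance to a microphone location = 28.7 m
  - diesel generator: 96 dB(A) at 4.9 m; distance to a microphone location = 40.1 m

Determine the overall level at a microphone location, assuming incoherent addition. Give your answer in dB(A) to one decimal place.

77.9 dB(A)

Propagate each source to the receiver with L = L_ref − 20·log₁₀(r/r_ref), then add intensities.
conveyor drive: 87 − 20·log₁₀(28.7/2.1) = 87 − 22.71 = 64.29 dB(A).
diesel generator: 96 − 20·log₁₀(40.1/4.9) = 96 − 18.26 = 77.74 dB(A).
Σ 10^(L/10) = 6.213e+07 → L_total = 10·log₁₀(6.213e+07) = 77.93 dB(A).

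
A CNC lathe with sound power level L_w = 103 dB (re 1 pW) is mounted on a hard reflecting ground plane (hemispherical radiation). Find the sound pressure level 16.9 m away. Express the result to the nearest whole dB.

L_p = L_w − 10·log₁₀(2π·r²) with r = 16.9 m.
2π·r² = 1795 m², 10·log₁₀ of that is 32.540 dB.
L_p = 103 − 32.540 = 70.46 dB.

70 dB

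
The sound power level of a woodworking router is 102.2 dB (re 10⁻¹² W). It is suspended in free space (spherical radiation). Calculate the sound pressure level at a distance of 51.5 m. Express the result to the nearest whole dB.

57 dB

L_p = L_w − 10·log₁₀(4π·r²) with r = 51.5 m.
4π·r² = 3.333e+04 m², 10·log₁₀ of that is 45.228 dB.
L_p = 102.2 − 45.228 = 56.97 dB.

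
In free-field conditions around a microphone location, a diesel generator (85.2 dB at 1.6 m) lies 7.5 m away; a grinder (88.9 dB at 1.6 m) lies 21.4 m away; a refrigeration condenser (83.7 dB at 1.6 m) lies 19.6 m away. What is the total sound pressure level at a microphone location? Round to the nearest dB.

73 dB

Apply inverse-square spreading to bring every level to the receiver, then sum 10^(L/10).
diesel generator: 85.2 − 20·log₁₀(7.5/1.6) = 85.2 − 13.42 = 71.78 dB.
grinder: 88.9 − 20·log₁₀(21.4/1.6) = 88.9 − 22.53 = 66.37 dB.
refrigeration condenser: 83.7 − 20·log₁₀(19.6/1.6) = 83.7 − 21.76 = 61.94 dB.
Σ 10^(L/10) = 2.097e+07 → L_total = 10·log₁₀(2.097e+07) = 73.22 dB.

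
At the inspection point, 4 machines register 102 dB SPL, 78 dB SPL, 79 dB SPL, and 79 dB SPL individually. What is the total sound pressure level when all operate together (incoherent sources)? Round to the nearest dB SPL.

Incoherent sources combine by intensity addition: L_total = 10·log₁₀(Σ 10^(L_i/10)).
Σ 10^(L/10) = 10^(102/10) + 10^(78/10) + 10^(79/10) + 10^(79/10) = 1.607e+10.
L_total = 10·log₁₀(1.607e+10) = 102.06 dB SPL.

102 dB SPL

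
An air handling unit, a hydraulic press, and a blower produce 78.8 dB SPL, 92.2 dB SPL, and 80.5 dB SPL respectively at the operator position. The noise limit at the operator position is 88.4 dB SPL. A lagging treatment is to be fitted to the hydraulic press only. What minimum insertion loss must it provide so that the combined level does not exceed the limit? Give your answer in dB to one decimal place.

5.2 dB

Everything except the hydraulic press sums to 10^(78.8/10) + 10^(80.5/10) = 1.881e+08 in linear terms, 82.74 dB SPL.
To meet 88.4 dB SPL overall, the treated hydraulic press may contribute at most 10^(88.4/10) − 1.881e+08 = 5.038e+08, i.e. 87.02 dB SPL.
So the hydraulic press must be reduced from 92.2 to 87.02 dB SPL: IL = 5.18 dB.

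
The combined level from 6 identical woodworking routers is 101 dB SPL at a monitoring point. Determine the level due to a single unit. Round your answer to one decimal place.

For N identical incoherent sources L_total = L₁ + 10·log₁₀ N, so L₁ = 101 − 10·log₁₀(6) = 101 − 7.782.

93.2 dB SPL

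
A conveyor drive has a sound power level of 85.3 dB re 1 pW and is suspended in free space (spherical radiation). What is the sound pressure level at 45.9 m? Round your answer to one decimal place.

Free-field spherical radiation: L_p = L_w − 10·log₁₀(4π·r²), r = 45.9 m.
4π·r² = 2.647e+04 m², 10·log₁₀ of that is 44.228 dB.
L_p = 85.3 − 44.228 = 41.07 dB.

41.1 dB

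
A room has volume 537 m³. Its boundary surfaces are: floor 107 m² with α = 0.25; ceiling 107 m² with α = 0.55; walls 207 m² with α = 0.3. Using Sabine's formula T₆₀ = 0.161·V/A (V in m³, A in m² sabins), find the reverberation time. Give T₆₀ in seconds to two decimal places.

0.59 s

Total absorption A = 107·0.25 + 107·0.55 + 207·0.3 = 147.70 m² sabins.
T₆₀ = 0.161·V/A = 0.161·537/147.70 = 0.585 s.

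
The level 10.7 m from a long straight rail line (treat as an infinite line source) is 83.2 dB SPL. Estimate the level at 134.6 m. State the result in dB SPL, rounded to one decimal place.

72.2 dB SPL

For a line source, L₂ = L₁ − 10·log₁₀(r₂/r₁).
L₂ = 83.2 − 10·log₁₀(134.6/10.7) = 83.2 − 10.997 = 72.20 dB SPL.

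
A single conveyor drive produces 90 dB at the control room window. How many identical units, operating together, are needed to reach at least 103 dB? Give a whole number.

The shortfall is 103 − 90 = 13.0 dB, and N units add 10·log₁₀ N, so need 10·log₁₀ N ≥ 13.0.
N ≥ 10^(13.0/10) = 19.953, so N = 20.

20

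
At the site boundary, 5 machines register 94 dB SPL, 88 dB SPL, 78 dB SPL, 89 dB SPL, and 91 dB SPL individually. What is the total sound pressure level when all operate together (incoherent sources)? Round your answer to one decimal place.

For uncorrelated sources the intensities add, so convert each level to linear form, sum, and take 10·log₁₀ of the total.
Σ 10^(L/10) = 10^(94/10) + 10^(88/10) + 10^(78/10) + 10^(89/10) + 10^(91/10) = 5.259e+09.
L_total = 10·log₁₀(5.259e+09) = 97.21 dB SPL.

97.2 dB SPL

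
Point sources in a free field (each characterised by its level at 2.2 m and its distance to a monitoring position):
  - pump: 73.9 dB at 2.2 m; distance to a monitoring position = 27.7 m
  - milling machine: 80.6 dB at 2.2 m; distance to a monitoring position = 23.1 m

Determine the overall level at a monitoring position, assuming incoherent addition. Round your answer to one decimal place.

Propagate each source to the receiver with L = L_ref − 20·log₁₀(r/r_ref), then add intensities.
pump: 73.9 − 20·log₁₀(27.7/2.2) = 73.9 − 22.00 = 51.90 dB.
milling machine: 80.6 − 20·log₁₀(23.1/2.2) = 80.6 − 20.42 = 60.18 dB.
Σ 10^(L/10) = 1.196e+06 → L_total = 10·log₁₀(1.196e+06) = 60.78 dB.

60.8 dB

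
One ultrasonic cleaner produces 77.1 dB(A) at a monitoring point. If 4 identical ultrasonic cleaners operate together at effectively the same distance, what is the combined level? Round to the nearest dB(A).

83 dB(A)

With 4 equal, uncorrelated contributions the intensity is 4× that of one unit, giving a rise of 10·log₁₀ 4.
L_total = 77.1 + 10·log₁₀(4) = 77.1 + 6.021 = 83.12 dB(A).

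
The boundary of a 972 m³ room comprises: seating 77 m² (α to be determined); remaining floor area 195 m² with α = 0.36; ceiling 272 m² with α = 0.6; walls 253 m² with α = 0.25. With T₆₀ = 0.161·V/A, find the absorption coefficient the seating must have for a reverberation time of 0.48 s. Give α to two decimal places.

0.38

Required total absorption A = 0.161·972/0.48 = 326.02 m².
Absorption from the other surfaces = 195·0.36 + 272·0.6 + 253·0.25 = 296.65 m², so the seating must supply 29.38 m² over 77 m².
α = 29.38/77 = 0.381.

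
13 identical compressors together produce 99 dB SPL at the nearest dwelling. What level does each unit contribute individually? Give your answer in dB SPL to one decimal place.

For N identical incoherent sources L_total = L₁ + 10·log₁₀ N, so L₁ = 99 − 10·log₁₀(13) = 99 − 11.139.

87.9 dB SPL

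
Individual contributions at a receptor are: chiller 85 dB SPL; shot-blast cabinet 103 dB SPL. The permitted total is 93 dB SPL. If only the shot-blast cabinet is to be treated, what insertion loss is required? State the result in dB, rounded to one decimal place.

10.7 dB

Fixed contribution from the other source: Σ 10^(L/10) = 10^(85/10) = 3.162e+08 (85.00 dB SPL).
To meet 93 dB SPL overall, the treated shot-blast cabinet may contribute at most 10^(93/10) − 3.162e+08 = 1.679e+09, i.e. 92.25 dB SPL.
So the shot-blast cabinet must be reduced from 103 to 92.25 dB SPL: IL = 10.75 dB.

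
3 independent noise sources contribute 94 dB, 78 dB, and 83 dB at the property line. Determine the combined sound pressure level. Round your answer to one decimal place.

94.4 dB

For uncorrelated sources the intensities add, so convert each level to linear form, sum, and take 10·log₁₀ of the total.
Σ 10^(L/10) = 10^(94/10) + 10^(78/10) + 10^(83/10) = 2.775e+09.
L_total = 10·log₁₀(2.775e+09) = 94.43 dB.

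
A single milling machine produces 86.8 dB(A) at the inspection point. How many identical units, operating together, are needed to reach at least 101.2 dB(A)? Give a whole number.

The shortfall is 101.2 − 86.8 = 14.4 dB, and N units add 10·log₁₀ N, so need 10·log₁₀ N ≥ 14.4.
N ≥ 10^(14.4/10) = 27.542, so N = 28.

28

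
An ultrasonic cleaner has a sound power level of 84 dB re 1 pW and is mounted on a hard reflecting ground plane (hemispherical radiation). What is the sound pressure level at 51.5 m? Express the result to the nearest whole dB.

42 dB

L_p = L_w − 10·log₁₀(2π·r²) with r = 51.5 m.
2π·r² = 1.666e+04 m², 10·log₁₀ of that is 42.218 dB.
L_p = 84 − 42.218 = 41.78 dB.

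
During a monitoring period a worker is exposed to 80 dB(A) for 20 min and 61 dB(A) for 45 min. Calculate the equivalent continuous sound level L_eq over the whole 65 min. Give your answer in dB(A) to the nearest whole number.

75 dB(A)

The energy average is taken in the linear domain: L_eq = 10·log₁₀[(Σ tᵢ·10^(Lᵢ/10))/T], T = 65 min.
Σ tᵢ·10^(Lᵢ/10) = 20·10^(80/10) + 45·10^(61/10) = 2.057e+09.
L_eq = 10·log₁₀(2.057e+09/65) = 75.00 dB(A).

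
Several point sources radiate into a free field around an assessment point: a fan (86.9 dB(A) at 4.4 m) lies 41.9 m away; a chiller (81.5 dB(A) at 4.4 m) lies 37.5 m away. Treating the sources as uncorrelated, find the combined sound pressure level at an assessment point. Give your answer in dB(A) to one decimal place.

Apply inverse-square spreading to bring every level to the receiver, then sum 10^(L/10).
fan: 86.9 − 20·log₁₀(41.9/4.4) = 86.9 − 19.58 = 67.32 dB(A).
chiller: 81.5 − 20·log₁₀(37.5/4.4) = 81.5 − 18.61 = 62.89 dB(A).
Σ 10^(L/10) = 7.346e+06 → L_total = 10·log₁₀(7.346e+06) = 68.66 dB(A).

68.7 dB(A)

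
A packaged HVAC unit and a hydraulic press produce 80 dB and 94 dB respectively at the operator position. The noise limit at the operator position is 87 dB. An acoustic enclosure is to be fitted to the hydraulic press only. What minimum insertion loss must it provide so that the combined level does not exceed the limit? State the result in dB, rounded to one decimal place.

Fixed contribution from the other source: Σ 10^(L/10) = 10^(80/10) = 1.000e+08 (80.00 dB).
The limit corresponds to 10^(87/10) = 5.012e+08; subtracting the fixed part leaves 4.012e+08 for the hydraulic press, i.e. 86.03 dB.
Required insertion loss = 94 − 86.03 = 7.97 dB.

8.0 dB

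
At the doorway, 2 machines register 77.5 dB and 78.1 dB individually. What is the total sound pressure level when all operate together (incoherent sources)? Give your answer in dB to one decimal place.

For uncorrelated sources the intensities add, so convert each level to linear form, sum, and take 10·log₁₀ of the total.
Σ 10^(L/10) = 10^(77.5/10) + 10^(78.1/10) = 1.208e+08.
L_total = 10·log₁₀(1.208e+08) = 80.82 dB.

80.8 dB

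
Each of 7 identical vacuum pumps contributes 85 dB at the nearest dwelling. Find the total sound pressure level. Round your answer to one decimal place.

93.5 dB

L_total = L₁ + 10·log₁₀ N for N identical incoherent sources.
L_total = 85 + 10·log₁₀(7) = 85 + 8.451 = 93.45 dB.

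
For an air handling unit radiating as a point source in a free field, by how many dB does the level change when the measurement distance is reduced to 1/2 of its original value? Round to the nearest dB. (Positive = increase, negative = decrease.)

Point-source spreading: ΔL = −20·log₁₀(r₂/r₁).
ΔL = −20·log₁₀(0.5) = +6.02 dB.

+6 dB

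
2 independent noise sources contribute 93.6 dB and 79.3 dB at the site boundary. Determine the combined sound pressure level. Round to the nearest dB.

94 dB

For uncorrelated sources the intensities add, so convert each level to linear form, sum, and take 10·log₁₀ of the total.
Σ 10^(L/10) = 10^(93.6/10) + 10^(79.3/10) = 2.376e+09.
L_total = 10·log₁₀(2.376e+09) = 93.76 dB.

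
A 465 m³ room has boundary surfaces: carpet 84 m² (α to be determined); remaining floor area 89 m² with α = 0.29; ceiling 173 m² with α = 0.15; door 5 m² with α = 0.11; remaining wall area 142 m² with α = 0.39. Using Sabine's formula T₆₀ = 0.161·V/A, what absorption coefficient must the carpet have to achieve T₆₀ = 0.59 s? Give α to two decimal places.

0.23

A = 0.161·V/T₆₀ = 0.161·465/0.59 = 126.89 m² sabins.
Absorption from the other surfaces = 89·0.29 + 173·0.15 + 5·0.11 + 142·0.39 = 107.69 m², so the carpet must supply 19.20 m² over 84 m².
α = 19.20/84 = 0.229.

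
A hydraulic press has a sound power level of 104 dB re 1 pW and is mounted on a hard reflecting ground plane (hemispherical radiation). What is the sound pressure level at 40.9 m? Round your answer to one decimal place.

Free-field hemispherical radiation: L_p = L_w − 10·log₁₀(2π·r²), r = 40.9 m.
2π·r² = 1.051e+04 m², 10·log₁₀ of that is 40.216 dB.
L_p = 104 − 40.216 = 63.78 dB.

63.8 dB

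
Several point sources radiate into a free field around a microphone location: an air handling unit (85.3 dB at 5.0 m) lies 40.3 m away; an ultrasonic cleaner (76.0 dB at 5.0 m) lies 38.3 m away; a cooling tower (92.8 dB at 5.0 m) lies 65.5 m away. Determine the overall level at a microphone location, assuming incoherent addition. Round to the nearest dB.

72 dB

Apply inverse-square spreading to bring every level to the receiver, then sum 10^(L/10).
air handling unit: 85.3 − 20·log₁₀(40.3/5.0) = 85.3 − 18.13 = 67.17 dB.
ultrasonic cleaner: 76.0 − 20·log₁₀(38.3/5.0) = 76.0 − 17.68 = 58.32 dB.
cooling tower: 92.8 − 20·log₁₀(65.5/5.0) = 92.8 − 22.35 = 70.45 dB.
Σ 10^(L/10) = 1.700e+07 → L_total = 10·log₁₀(1.700e+07) = 72.30 dB.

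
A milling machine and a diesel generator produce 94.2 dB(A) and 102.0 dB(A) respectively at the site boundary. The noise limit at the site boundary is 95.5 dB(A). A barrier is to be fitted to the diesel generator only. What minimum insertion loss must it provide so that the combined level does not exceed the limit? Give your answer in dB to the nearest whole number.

12 dB

Fixed contribution from the other source: Σ 10^(L/10) = 10^(94.2/10) = 2.630e+09 (94.20 dB(A)).
The limit corresponds to 10^(95.5/10) = 3.548e+09; subtracting the fixed part leaves 9.179e+08 for the diesel generator, i.e. 89.63 dB(A).
Required insertion loss = 102.0 − 89.63 = 12.37 dB.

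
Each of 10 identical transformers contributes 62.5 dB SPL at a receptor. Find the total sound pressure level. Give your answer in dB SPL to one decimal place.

With 10 equal, uncorrelated contributions the intensity is 10× that of one unit, giving a rise of 10·log₁₀ 10.
L_total = 62.5 + 10·log₁₀(10) = 62.5 + 10.000 = 72.50 dB SPL.

72.5 dB SPL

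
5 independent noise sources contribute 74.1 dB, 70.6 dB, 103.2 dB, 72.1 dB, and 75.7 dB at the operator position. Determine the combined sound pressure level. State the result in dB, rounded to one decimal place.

Incoherent sources combine by intensity addition: L_total = 10·log₁₀(Σ 10^(L_i/10)).
Σ 10^(L/10) = 10^(74.1/10) + 10^(70.6/10) + 10^(103.2/10) + 10^(72.1/10) + 10^(75.7/10) = 2.098e+10.
L_total = 10·log₁₀(2.098e+10) = 103.22 dB.

103.2 dB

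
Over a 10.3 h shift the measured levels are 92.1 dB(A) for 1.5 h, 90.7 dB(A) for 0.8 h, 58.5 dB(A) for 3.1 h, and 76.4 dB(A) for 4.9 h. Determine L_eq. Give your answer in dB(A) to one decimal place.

The energy average is taken in the linear domain: L_eq = 10·log₁₀[(Σ tᵢ·10^(Lᵢ/10))/T], T = 10.3 h.
Σ tᵢ·10^(Lᵢ/10) = 1.5·10^(92.1/10) + 0.8·10^(90.7/10) + 3.1·10^(58.5/10) + 4.9·10^(76.4/10) = 3.589e+09.
L_eq = 10·log₁₀(3.589e+09/10.3) = 85.42 dB(A).

85.4 dB(A)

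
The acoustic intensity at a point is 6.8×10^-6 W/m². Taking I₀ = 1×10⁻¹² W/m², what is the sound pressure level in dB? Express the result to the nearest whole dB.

L = 10·log₁₀(I/I₀) = 10·log₁₀(6.8×10^-6/10⁻¹²) = 10·log₁₀(6.8×10^6).
L = 10·(0.8325 + 6) = 68.33 dB.

68 dB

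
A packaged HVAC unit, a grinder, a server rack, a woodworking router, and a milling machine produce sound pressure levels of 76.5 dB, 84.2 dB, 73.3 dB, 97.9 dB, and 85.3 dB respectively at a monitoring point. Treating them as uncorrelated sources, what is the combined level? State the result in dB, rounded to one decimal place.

98.3 dB

For uncorrelated sources the intensities add, so convert each level to linear form, sum, and take 10·log₁₀ of the total.
Σ 10^(L/10) = 10^(76.5/10) + 10^(84.2/10) + 10^(73.3/10) + 10^(97.9/10) + 10^(85.3/10) = 6.834e+09.
L_total = 10·log₁₀(6.834e+09) = 98.35 dB.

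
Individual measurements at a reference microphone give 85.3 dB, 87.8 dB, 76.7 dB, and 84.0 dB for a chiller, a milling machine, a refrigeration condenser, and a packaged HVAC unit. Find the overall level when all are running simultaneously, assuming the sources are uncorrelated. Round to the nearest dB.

91 dB

Incoherent sources combine by intensity addition: L_total = 10·log₁₀(Σ 10^(L_i/10)).
Σ 10^(L/10) = 10^(85.3/10) + 10^(87.8/10) + 10^(76.7/10) + 10^(84.0/10) = 1.239e+09.
L_total = 10·log₁₀(1.239e+09) = 90.93 dB.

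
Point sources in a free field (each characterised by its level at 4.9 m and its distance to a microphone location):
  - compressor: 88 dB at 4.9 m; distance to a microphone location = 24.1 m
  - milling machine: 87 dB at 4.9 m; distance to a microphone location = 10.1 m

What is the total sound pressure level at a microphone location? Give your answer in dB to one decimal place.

81.6 dB

Apply inverse-square spreading to bring every level to the receiver, then sum 10^(L/10).
compressor: 88 − 20·log₁₀(24.1/4.9) = 88 − 13.84 = 74.16 dB.
milling machine: 87 − 20·log₁₀(10.1/4.9) = 87 − 6.28 = 80.72 dB.
Σ 10^(L/10) = 1.440e+08 → L_total = 10·log₁₀(1.440e+08) = 81.59 dB.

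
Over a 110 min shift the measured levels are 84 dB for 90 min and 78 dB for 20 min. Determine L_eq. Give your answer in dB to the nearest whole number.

The energy average is taken in the linear domain: L_eq = 10·log₁₀[(Σ tᵢ·10^(Lᵢ/10))/T], T = 110 min.
Σ tᵢ·10^(Lᵢ/10) = 90·10^(84/10) + 20·10^(78/10) = 2.387e+10.
L_eq = 10·log₁₀(2.387e+10/110) = 83.36 dB.

83 dB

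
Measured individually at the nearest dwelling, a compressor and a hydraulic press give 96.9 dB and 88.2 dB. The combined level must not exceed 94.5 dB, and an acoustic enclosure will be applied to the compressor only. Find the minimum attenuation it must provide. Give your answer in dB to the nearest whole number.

The untreated sources together contribute 10^(88.2/10) = 6.607e+08, i.e. 88.20 dB.
To meet 94.5 dB overall, the treated compressor may contribute at most 10^(94.5/10) − 6.607e+08 = 2.158e+09, i.e. 93.34 dB.
So the compressor must be reduced from 96.9 to 93.34 dB: IL = 3.56 dB.

4 dB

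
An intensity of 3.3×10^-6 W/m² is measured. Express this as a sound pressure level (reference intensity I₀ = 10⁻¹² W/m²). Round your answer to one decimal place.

Dividing by I₀ shifts the exponent by 12: I/I₀ = 3.3×10^6.
L = 10·(0.5185 + 6) = 65.19 dB.

65.2 dB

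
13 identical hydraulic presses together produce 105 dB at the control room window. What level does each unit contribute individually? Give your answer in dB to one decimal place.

93.9 dB

13 equal contributions raise the level by 10·log₁₀ 13 = 11.139 dB, so each unit alone gives 105 − 11.139.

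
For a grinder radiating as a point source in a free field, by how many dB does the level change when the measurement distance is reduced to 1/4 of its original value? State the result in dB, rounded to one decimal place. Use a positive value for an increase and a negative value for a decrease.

+12.0 dB

A point source loses 6 dB per doubling of distance; generally ΔL = −20·log₁₀(r₂/r₁).
ΔL = −20·log₁₀(0.25) = +12.04 dB.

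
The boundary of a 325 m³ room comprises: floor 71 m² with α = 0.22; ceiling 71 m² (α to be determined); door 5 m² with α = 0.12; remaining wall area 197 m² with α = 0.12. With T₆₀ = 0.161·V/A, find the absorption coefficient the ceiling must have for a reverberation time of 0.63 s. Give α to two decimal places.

Required total absorption A = 0.161·325/0.63 = 83.06 m².
Absorption from the other surfaces = 71·0.22 + 5·0.12 + 197·0.12 = 39.86 m², so the ceiling must supply 43.20 m² over 71 m².
α = 43.20/71 = 0.608.

0.61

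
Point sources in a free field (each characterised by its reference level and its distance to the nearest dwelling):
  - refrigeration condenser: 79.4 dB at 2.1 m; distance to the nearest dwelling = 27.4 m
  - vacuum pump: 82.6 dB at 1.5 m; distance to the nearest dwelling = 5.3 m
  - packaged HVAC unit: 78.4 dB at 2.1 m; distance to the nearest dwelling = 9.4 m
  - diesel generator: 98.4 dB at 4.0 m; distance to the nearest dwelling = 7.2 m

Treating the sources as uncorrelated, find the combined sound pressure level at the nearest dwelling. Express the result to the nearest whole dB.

Apply inverse-square spreading to bring every level to the receiver, then sum 10^(L/10).
refrigeration condenser: 79.4 − 20·log₁₀(27.4/2.1) = 79.4 − 22.31 = 57.09 dB.
vacuum pump: 82.6 − 20·log₁₀(5.3/1.5) = 82.6 − 10.96 = 71.64 dB.
packaged HVAC unit: 78.4 − 20·log₁₀(9.4/2.1) = 78.4 − 13.02 = 65.38 dB.
diesel generator: 98.4 − 20·log₁₀(7.2/4.0) = 98.4 − 5.11 = 93.29 dB.
Σ 10^(L/10) = 2.154e+09 → L_total = 10·log₁₀(2.154e+09) = 93.33 dB.

93 dB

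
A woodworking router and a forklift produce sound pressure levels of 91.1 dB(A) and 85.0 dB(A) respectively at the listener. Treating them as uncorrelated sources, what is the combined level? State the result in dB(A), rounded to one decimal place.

92.1 dB(A)

For uncorrelated sources the intensities add, so convert each level to linear form, sum, and take 10·log₁₀ of the total.
Σ 10^(L/10) = 10^(91.1/10) + 10^(85.0/10) = 1.604e+09.
L_total = 10·log₁₀(1.604e+09) = 92.05 dB(A).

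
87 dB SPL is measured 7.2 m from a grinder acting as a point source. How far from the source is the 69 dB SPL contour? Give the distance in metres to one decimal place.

57.2 m

For a point source L₁ − L₂ = 20·log₁₀(r₂/r₁), so r₂ = r₁·10^((L₁−L₂)/20).
r₂ = 7.2·10^((87−69)/20) = 7.2·10^(18.0/20) = 57.19 m.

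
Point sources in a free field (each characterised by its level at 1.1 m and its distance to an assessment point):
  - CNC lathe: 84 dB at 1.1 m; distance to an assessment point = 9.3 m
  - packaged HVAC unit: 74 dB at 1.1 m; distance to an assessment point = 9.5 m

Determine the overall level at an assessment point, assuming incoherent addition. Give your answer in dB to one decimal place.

Apply inverse-square spreading to bring every level to the receiver, then sum 10^(L/10).
CNC lathe: 84 − 20·log₁₀(9.3/1.1) = 84 − 18.54 = 65.46 dB.
packaged HVAC unit: 74 − 20·log₁₀(9.5/1.1) = 74 − 18.73 = 55.27 dB.
Σ 10^(L/10) = 3.851e+06 → L_total = 10·log₁₀(3.851e+06) = 65.86 dB.

65.9 dB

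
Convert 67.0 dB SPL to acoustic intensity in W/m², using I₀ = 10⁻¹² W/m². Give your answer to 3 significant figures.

5.01e-06 W/m²

I/I₀ = 10^(67.0/10) = 5.012e+06, so I = 5.012e+06 × 10⁻¹² W/m².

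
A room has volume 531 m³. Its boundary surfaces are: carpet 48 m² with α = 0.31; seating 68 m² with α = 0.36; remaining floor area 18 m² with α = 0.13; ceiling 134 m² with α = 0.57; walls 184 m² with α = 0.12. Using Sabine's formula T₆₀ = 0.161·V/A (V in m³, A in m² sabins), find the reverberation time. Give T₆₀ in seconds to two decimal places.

0.61 s

Total absorption A = 48·0.31 + 68·0.36 + 18·0.13 + 134·0.57 + 184·0.12 = 140.16 m² sabins.
T₆₀ = 0.161 × 531 / 140.16 = 0.610 s.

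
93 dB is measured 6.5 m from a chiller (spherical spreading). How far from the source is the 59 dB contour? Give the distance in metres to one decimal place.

The 34.0 dB drop corresponds to a distance ratio of 10^(34.0/20) for a point source.
r₂ = 6.5·10^((93−59)/20) = 6.5·10^(34.0/20) = 325.77 m.

325.8 m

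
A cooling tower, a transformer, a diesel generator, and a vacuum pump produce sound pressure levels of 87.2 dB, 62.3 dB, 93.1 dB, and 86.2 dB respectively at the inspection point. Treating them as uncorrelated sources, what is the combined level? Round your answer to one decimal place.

94.7 dB

Incoherent sources combine by intensity addition: L_total = 10·log₁₀(Σ 10^(L_i/10)).
Σ 10^(L/10) = 10^(87.2/10) + 10^(62.3/10) + 10^(93.1/10) + 10^(86.2/10) = 2.985e+09.
L_total = 10·log₁₀(2.985e+09) = 94.75 dB.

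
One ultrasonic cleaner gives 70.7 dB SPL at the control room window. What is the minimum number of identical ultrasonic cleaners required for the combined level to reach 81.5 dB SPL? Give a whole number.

N identical sources give L₁ + 10·log₁₀ N, so require 10·log₁₀ N ≥ 81.5 − 70.7 = 10.8 dB.
N ≥ 10^(10.8/10) = 12.023, so N = 13.

13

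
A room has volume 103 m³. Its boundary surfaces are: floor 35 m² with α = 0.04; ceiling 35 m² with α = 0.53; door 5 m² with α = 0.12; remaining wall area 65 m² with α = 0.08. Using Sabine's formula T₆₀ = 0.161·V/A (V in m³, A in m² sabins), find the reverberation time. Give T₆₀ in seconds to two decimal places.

A = Σ Sᵢαᵢ = 35·0.04 + 35·0.53 + 5·0.12 + 65·0.08 = 25.75 m².
T₆₀ = 0.161·V/A = 0.161·103/25.75 = 0.644 s.

0.64 s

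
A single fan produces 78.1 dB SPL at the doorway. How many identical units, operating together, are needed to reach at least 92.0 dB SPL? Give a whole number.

N identical sources give L₁ + 10·log₁₀ N, so require 10·log₁₀ N ≥ 92.0 − 78.1 = 13.9 dB.
N ≥ 10^(13.9/10) = 24.547, so N = 25.

25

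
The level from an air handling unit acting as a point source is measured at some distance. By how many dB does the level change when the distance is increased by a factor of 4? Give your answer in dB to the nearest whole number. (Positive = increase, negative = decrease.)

Point-source spreading: ΔL = −20·log₁₀(r₂/r₁).
ΔL = −20·log₁₀(4) = -12.04 dB.

-12 dB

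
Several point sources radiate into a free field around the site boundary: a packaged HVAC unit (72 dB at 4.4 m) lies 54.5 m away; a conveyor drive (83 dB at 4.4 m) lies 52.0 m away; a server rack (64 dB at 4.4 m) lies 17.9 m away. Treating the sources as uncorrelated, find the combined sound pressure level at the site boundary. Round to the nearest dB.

First find each source's level at the receiver (point-source: −20·log₁₀(r/r_ref)), then combine on an intensity basis.
packaged HVAC unit: 72 − 20·log₁₀(54.5/4.4) = 72 − 21.86 = 50.14 dB.
conveyor drive: 83 − 20·log₁₀(52.0/4.4) = 83 − 21.45 = 61.55 dB.
server rack: 64 − 20·log₁₀(17.9/4.4) = 64 − 12.19 = 51.81 dB.
Σ 10^(L/10) = 1.684e+06 → L_total = 10·log₁₀(1.684e+06) = 62.26 dB.

62 dB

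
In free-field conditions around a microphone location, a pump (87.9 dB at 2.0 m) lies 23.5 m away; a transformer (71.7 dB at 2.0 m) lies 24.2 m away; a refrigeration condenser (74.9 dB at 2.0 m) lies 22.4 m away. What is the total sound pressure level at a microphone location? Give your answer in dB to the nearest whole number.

67 dB

Propagate each source to the receiver with L = L_ref − 20·log₁₀(r/r_ref), then add intensities.
pump: 87.9 − 20·log₁₀(23.5/2.0) = 87.9 − 21.40 = 66.50 dB.
transformer: 71.7 − 20·log₁₀(24.2/2.0) = 71.7 − 21.66 = 50.04 dB.
refrigeration condenser: 74.9 − 20·log₁₀(22.4/2.0) = 74.9 − 20.98 = 53.92 dB.
Σ 10^(L/10) = 4.813e+06 → L_total = 10·log₁₀(4.813e+06) = 66.82 dB.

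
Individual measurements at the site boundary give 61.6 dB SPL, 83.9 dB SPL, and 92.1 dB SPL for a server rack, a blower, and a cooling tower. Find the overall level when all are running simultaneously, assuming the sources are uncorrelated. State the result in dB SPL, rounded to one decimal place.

For uncorrelated sources the intensities add, so convert each level to linear form, sum, and take 10·log₁₀ of the total.
Σ 10^(L/10) = 10^(61.6/10) + 10^(83.9/10) + 10^(92.1/10) = 1.869e+09.
L_total = 10·log₁₀(1.869e+09) = 92.72 dB SPL.

92.7 dB SPL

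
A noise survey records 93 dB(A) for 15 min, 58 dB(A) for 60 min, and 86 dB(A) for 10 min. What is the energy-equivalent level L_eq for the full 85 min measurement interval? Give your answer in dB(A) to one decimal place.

86.0 dB(A)

The energy average is taken in the linear domain: L_eq = 10·log₁₀[(Σ tᵢ·10^(Lᵢ/10))/T], T = 85 min.
Σ tᵢ·10^(Lᵢ/10) = 15·10^(93/10) + 60·10^(58/10) + 10·10^(86/10) = 3.395e+10.
L_eq = 10·log₁₀(3.395e+10/85) = 86.01 dB(A).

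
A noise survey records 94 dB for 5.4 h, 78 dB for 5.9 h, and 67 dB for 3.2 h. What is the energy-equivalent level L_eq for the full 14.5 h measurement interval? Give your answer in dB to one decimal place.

89.8 dB

L_eq = 10·log₁₀[(1/T)·Σ tᵢ·10^(Lᵢ/10)] with T = 14.5 h.
Σ tᵢ·10^(Lᵢ/10) = 5.4·10^(94/10) + 5.9·10^(78/10) + 3.2·10^(67/10) = 1.395e+10.
L_eq = 10·log₁₀(1.395e+10/14.5) = 89.83 dB.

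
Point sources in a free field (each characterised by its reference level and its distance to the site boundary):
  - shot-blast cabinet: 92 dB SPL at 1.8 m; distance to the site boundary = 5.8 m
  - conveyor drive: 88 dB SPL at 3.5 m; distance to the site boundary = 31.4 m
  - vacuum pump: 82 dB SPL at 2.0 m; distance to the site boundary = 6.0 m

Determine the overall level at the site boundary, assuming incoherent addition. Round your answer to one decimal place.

82.5 dB SPL

First find each source's level at the receiver (point-source: −20·log₁₀(r/r_ref)), then combine on an intensity basis.
shot-blast cabinet: 92 − 20·log₁₀(5.8/1.8) = 92 − 10.16 = 81.84 dB SPL.
conveyor drive: 88 − 20·log₁₀(31.4/3.5) = 88 − 19.06 = 68.94 dB SPL.
vacuum pump: 82 − 20·log₁₀(6.0/2.0) = 82 − 9.54 = 72.46 dB SPL.
Σ 10^(L/10) = 1.781e+08 → L_total = 10·log₁₀(1.781e+08) = 82.51 dB SPL.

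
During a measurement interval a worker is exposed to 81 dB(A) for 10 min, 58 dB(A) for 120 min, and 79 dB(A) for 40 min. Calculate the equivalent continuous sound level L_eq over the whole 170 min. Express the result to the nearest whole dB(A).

74 dB(A)

Weight each interval's intensity by its duration and average over T = 170 min:
Σ tᵢ·10^(Lᵢ/10) = 10·10^(81/10) + 120·10^(58/10) + 40·10^(79/10) = 4.512e+09.
L_eq = 10·log₁₀(4.512e+09/170) = 74.24 dB(A).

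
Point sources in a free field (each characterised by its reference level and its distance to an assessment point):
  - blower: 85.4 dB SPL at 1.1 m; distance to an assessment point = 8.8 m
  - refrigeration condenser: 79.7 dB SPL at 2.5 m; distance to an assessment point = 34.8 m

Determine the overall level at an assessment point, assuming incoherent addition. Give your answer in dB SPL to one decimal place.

Propagate each source to the receiver with L = L_ref − 20·log₁₀(r/r_ref), then add intensities.
blower: 85.4 − 20·log₁₀(8.8/1.1) = 85.4 − 18.06 = 67.34 dB SPL.
refrigeration condenser: 79.7 − 20·log₁₀(34.8/2.5) = 79.7 − 22.87 = 56.83 dB SPL.
Σ 10^(L/10) = 5.899e+06 → L_total = 10·log₁₀(5.899e+06) = 67.71 dB SPL.

67.7 dB SPL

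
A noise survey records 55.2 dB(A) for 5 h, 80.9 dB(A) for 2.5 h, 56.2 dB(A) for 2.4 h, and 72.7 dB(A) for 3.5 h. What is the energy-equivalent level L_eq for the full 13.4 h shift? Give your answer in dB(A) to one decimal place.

74.5 dB(A)

The energy average is taken in the linear domain: L_eq = 10·log₁₀[(Σ tᵢ·10^(Lᵢ/10))/T], T = 13.4 h.
Σ tᵢ·10^(Lᵢ/10) = 5·10^(55.2/10) + 2.5·10^(80.9/10) + 2.4·10^(56.2/10) + 3.5·10^(72.7/10) = 3.754e+08.
L_eq = 10·log₁₀(3.754e+08/13.4) = 74.47 dB(A).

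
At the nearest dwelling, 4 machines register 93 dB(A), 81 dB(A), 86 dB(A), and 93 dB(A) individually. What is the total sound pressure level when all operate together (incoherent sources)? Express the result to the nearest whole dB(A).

For uncorrelated sources the intensities add, so convert each level to linear form, sum, and take 10·log₁₀ of the total.
Σ 10^(L/10) = 10^(93/10) + 10^(81/10) + 10^(86/10) + 10^(93/10) = 4.515e+09.
L_total = 10·log₁₀(4.515e+09) = 96.55 dB(A).

97 dB(A)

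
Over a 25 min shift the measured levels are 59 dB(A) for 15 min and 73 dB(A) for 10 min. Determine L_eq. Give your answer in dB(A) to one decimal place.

69.3 dB(A)

The energy average is taken in the linear domain: L_eq = 10·log₁₀[(Σ tᵢ·10^(Lᵢ/10))/T], T = 25 min.
Σ tᵢ·10^(Lᵢ/10) = 15·10^(59/10) + 10·10^(73/10) = 2.114e+08.
L_eq = 10·log₁₀(2.114e+08/25) = 69.27 dB(A).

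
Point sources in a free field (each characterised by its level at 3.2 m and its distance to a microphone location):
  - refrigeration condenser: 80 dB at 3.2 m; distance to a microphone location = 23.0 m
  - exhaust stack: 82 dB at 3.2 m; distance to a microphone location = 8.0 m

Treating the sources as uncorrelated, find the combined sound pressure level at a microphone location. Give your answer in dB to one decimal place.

74.4 dB

First find each source's level at the receiver (point-source: −20·log₁₀(r/r_ref)), then combine on an intensity basis.
refrigeration condenser: 80 − 20·log₁₀(23.0/3.2) = 80 − 17.13 = 62.87 dB.
exhaust stack: 82 − 20·log₁₀(8.0/3.2) = 82 − 7.96 = 74.04 dB.
Σ 10^(L/10) = 2.729e+07 → L_total = 10·log₁₀(2.729e+07) = 74.36 dB.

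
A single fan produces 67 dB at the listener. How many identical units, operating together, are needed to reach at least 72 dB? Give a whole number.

4

Need L₁ + 10·log₁₀ N ≥ 72, i.e. log₁₀ N ≥ 0.50.
N ≥ 10^(5.0/10) = 3.162, so N = 4.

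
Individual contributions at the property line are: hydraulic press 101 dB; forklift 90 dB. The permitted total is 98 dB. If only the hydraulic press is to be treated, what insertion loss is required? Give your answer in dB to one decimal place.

3.7 dB

The untreated sources together contribute 10^(90/10) = 1.000e+09, i.e. 90.00 dB.
To meet 98 dB overall, the treated hydraulic press may contribute at most 10^(98/10) − 1.000e+09 = 5.310e+09, i.e. 97.25 dB.
Required insertion loss = 101 − 97.25 = 3.75 dB.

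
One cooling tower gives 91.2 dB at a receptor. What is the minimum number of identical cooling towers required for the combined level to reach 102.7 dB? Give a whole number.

Need L₁ + 10·log₁₀ N ≥ 102.7, i.e. log₁₀ N ≥ 1.15.
N ≥ 10^(11.5/10) = 14.125, so N = 15.

15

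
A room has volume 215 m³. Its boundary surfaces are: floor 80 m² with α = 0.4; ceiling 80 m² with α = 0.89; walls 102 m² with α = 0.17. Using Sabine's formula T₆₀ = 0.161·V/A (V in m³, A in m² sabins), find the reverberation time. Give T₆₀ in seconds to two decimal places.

Total absorption A = 80·0.4 + 80·0.89 + 102·0.17 = 120.54 m² sabins.
T₆₀ = 0.161 × 215 / 120.54 = 0.287 s.

0.29 s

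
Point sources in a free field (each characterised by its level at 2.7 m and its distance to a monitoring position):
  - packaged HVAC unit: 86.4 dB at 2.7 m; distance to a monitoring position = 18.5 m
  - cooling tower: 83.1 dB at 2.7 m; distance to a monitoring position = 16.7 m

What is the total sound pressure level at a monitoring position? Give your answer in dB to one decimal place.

71.7 dB

First find each source's level at the receiver (point-source: −20·log₁₀(r/r_ref)), then combine on an intensity basis.
packaged HVAC unit: 86.4 − 20·log₁₀(18.5/2.7) = 86.4 − 16.72 = 69.68 dB.
cooling tower: 83.1 − 20·log₁₀(16.7/2.7) = 83.1 − 15.83 = 67.27 dB.
Σ 10^(L/10) = 1.463e+07 → L_total = 10·log₁₀(1.463e+07) = 71.65 dB.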